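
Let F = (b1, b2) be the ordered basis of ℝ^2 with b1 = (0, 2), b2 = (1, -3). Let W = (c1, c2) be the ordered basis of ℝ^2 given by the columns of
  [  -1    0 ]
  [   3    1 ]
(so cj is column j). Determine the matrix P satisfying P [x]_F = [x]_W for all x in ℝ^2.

Column j of P is [bj]_W, since P maps F-coordinates to W-coordinates.
Expressing b1 in W: b1 = 0·c1 + 2c2, so column 1 of P is (0, 2).
Doing the same for each bj gives P = [[0, -1], [2, 0]].

[[0, -1], [2, 0]]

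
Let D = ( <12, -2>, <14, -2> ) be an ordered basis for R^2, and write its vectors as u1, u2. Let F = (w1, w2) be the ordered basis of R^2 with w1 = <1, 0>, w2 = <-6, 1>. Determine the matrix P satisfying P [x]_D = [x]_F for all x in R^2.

[[0, 2], [-2, -2]]

Take x = uj: its D-coordinates are the j-th standard unit vector, so P e_j — column j of P — equals [uj]_F.
u1 = 0·w1 - 2w2, giving column 1 = <0, -2>; repeating for each j gives P = [[0, 2], [-2, -2]].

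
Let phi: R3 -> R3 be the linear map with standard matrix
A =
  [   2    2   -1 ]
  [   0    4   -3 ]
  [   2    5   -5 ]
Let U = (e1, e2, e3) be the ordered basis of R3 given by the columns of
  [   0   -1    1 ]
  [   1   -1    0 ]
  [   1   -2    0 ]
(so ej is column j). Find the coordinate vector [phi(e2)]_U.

Column 2 of [phi]_U is the U-coordinate vector of phi(e2).
In standard coordinates phi(e2) = A e2 = <-2, 2, 3>.
Converting to U: <-2, 2, 3> = e1 - e2 - 3e3, so the coordinate vector is <1, -1, -3>.

<1, -1, -3>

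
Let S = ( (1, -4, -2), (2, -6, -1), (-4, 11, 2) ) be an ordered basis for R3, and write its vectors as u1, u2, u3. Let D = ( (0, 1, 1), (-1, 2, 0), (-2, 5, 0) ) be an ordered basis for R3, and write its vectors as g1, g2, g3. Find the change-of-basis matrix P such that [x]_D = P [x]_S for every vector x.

[[-2, -1, 2], [-1, 0, 2], [0, -1, 1]]

Let M have columns uj and N have columns gj. Then for every x, N [x]_D = x = M [x]_S, so P = N^(-1) M.
Since det N = -1, N^(-1) has integer entries; multiplying gives P = [[-2, -1, 2], [-1, 0, 2], [0, -1, 1]].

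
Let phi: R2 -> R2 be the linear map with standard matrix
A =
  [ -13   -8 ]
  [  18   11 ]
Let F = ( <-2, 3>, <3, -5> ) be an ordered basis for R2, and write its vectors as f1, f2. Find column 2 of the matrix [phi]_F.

Compute phi(f2) = A f2 = <1, -1> in standard coordinates.
Then write this in F-coordinates: solve for y in y_1 f1 + y_2 f2 = <1, -1>.
This gives y = <-2, -1>, which is column 2 of [phi]_F.

<-2, -1>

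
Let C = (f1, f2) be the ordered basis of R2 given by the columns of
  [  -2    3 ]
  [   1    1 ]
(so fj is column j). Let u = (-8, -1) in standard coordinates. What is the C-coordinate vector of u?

We seek scalars with c_1 f1 + c_2 f2 = u; equivalently solve M c = u where the columns of M are f1, f2.
System: -2c_1 + 3c_2 = -8, c_1 + c_2 = -1; solving gives c_1 = 1, c_2 = -2.
Check: f1 - 2f2 = (-8, -1).

(1, -2)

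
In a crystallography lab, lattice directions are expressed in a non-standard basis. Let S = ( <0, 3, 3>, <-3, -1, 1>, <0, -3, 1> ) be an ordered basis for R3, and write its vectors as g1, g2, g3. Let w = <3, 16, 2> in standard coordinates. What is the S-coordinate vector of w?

<2, -1, -3>

Write w = c_1 g1 + ... + c_3 g3 and solve for the c_i.
Gaussian elimination on [M | w] yields c = (2, -1, -3).
Check: 2g1 - g2 - 3g3 = <3, 16, 2>.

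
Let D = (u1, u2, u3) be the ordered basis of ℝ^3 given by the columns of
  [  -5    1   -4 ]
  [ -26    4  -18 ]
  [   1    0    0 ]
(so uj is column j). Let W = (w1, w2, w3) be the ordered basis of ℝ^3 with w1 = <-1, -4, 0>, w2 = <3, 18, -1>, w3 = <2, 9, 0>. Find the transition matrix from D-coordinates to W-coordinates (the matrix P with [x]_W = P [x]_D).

Let M have columns uj and N have columns wj. Then for every x, N [x]_W = x = M [x]_D, so P = N^(-1) M.
Since det N = -1, N^(-1) has integer entries; multiplying gives P = [[2, -1, 0], [-1, 0, 0], [0, 0, -2]].

[[2, -1, 0], [-1, 0, 0], [0, 0, -2]]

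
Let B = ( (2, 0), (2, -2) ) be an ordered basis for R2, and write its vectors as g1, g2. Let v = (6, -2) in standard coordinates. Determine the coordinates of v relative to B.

(2, 1)

Write v = c_1 g1 + c_2 g2 and solve for the c_i.
System: 2c_1 + 2c_2 = 6, 0c_1 - 2c_2 = -2; solving gives c_1 = 2, c_2 = 1.
Check: 2g1 + g2 = (6, -2).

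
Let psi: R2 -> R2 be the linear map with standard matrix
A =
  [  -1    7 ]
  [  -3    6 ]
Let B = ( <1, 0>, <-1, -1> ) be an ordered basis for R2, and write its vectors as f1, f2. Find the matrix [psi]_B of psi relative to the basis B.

[[2, -3], [3, 3]]

With P the matrix whose columns are f1, f2, [psi]_B = P^(-1) A P.
Column by column: psi(f1) = A f1 = <-1, -3>; its B-coordinates <2, 3> give column 1.
Continuing for each basis vector yields [psi]_B = [[2, -3], [3, 3]].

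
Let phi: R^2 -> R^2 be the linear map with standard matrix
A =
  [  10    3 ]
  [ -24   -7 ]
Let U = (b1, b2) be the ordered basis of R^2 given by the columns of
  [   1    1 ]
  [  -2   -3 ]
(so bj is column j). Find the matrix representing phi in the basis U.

[[2, 0], [2, 1]]

The j-th column of [phi]_U is [phi(bj)]_U.
phi(b1) = A b1 = [4, -10] = 2b1 + 2b2, so column 1 is [2, 2].
Repeating for b2 and assembling the columns gives [[2, 0], [2, 1]].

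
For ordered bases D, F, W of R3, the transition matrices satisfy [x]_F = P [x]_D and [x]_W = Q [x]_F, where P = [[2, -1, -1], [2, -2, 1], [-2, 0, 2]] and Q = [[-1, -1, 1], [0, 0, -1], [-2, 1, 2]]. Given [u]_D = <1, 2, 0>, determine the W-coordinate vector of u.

<0, 2, -6>

First [u]_F = P [u]_D = <0, -2, -2>.
Then [u]_W = Q [u]_F = <0, 2, -6>.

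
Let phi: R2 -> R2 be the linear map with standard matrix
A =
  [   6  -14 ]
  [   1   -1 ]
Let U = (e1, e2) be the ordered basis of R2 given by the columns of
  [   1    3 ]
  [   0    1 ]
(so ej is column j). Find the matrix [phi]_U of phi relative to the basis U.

[[3, -2], [1, 2]]

With P the matrix whose columns are e1, e2, [phi]_U = P^(-1) A P.
Column by column: phi(e1) = A e1 = (6, 1); its U-coordinates (3, 1) give column 1.
Continuing for each basis vector yields [phi]_U = [[3, -2], [1, 2]].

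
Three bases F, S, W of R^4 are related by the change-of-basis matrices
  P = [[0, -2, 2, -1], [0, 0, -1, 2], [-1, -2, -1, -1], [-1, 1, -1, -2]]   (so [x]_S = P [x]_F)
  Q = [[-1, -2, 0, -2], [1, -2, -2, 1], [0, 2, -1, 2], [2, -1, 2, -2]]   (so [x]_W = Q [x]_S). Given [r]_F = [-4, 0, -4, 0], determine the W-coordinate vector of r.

[-16, -24, 16, -20]

Apply P to get S-coordinates [-8, 4, 8, 8], then Q to get W-coordinates.
The result is [r]_W = [-16, -24, 16, -20].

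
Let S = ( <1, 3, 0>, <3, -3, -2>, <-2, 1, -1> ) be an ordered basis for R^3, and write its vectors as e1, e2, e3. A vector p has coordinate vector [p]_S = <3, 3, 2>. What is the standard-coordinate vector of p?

The coordinates say p = 3e1 + 3e2 + 2e3; adding the scaled basis vectors gives <8, 2, -8>.

<8, 2, -8>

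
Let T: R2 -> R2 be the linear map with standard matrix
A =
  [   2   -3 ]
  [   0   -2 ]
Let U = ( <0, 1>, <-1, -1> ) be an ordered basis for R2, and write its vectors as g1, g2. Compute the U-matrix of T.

The j-th column of [T]_U is [T(gj)]_U.
T(g1) = A g1 = <-3, -2> = g1 + 3g2, so column 1 is <1, 3>.
Repeating for g2 and assembling the columns gives [[1, 1], [3, -1]].

[[1, 1], [3, -1]]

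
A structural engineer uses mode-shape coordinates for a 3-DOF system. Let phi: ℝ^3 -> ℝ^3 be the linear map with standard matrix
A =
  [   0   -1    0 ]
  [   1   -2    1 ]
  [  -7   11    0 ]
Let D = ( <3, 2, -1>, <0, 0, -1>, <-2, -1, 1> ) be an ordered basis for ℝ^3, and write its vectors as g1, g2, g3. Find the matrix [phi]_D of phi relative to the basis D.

[[-2, -2, 1], [-1, -1, -3], [-2, -3, 1]]

Let P have columns g1, ..., g3. Then [phi]_D = P^(-1) A P.
Here det P = 1, so P^(-1) is integer; computing A P first and then P^(-1)(A P) gives [[-2, -2, 1], [-1, -1, -3], [-2, -3, 1]].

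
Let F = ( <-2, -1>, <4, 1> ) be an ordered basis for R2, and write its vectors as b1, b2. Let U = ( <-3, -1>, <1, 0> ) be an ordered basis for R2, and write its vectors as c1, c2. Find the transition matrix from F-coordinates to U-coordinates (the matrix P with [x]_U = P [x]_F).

Let M have columns bj and N have columns cj. Then for every x, N [x]_U = x = M [x]_F, so P = N^(-1) M.
Since det N = 1, N^(-1) has integer entries; multiplying gives P = [[1, -1], [1, 1]].

[[1, -1], [1, 1]]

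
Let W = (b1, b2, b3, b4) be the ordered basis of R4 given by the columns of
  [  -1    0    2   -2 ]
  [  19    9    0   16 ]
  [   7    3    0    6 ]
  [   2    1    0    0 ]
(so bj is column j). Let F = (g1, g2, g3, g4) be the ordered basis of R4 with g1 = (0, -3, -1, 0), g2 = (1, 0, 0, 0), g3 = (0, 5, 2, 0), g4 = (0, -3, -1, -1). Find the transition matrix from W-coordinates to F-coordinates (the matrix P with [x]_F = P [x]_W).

Take x = bj: its W-coordinates are the j-th standard unit vector, so P e_j — column j of P — equals [bj]_F.
b1 = -g1 - g2 + 2g3 - 2g4, giving column 1 = (-1, -1, 2, -2); repeating for each j gives P = [[-1, -2, 0, -2], [-1, 0, 2, -2], [2, 0, 0, 2], [-2, -1, 0, 0]].

[[-1, -2, 0, -2], [-1, 0, 2, -2], [2, 0, 0, 2], [-2, -1, 0, 0]]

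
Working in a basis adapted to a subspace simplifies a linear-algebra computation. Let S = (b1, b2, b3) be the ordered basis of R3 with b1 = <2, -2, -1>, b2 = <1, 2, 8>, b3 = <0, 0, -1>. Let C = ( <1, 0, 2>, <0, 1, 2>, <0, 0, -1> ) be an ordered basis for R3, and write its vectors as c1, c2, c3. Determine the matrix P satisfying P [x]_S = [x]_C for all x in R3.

Take x = bj: its S-coordinates are the j-th standard unit vector, so P e_j — column j of P — equals [bj]_C.
b1 = 2c1 - 2c2 + c3, giving column 1 = <2, -2, 1>; repeating for each j gives P = [[2, 1, 0], [-2, 2, 0], [1, -2, 1]].

[[2, 1, 0], [-2, 2, 0], [1, -2, 1]]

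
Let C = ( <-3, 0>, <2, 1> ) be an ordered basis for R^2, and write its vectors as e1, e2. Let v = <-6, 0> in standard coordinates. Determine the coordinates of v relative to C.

<2, 0>

We seek scalars with c_1 e1 + c_2 e2 = v; equivalently solve M c = v where the columns of M are e1, e2.
System: -3c_1 + 2c_2 = -6, 0c_1 + c_2 = 0; solving gives c_1 = 2, c_2 = 0.
Check: 2e1 + 0·e2 = <-6, 0>.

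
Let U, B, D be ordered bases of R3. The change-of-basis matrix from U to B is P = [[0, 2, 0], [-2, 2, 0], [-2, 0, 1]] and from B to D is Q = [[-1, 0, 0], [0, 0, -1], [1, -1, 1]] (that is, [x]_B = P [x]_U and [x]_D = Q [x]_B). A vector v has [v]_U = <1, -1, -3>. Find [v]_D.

<2, 5, -3>

Apply P to get B-coordinates <-2, -4, -5>, then Q to get D-coordinates.
The result is [v]_D = <2, 5, -3>.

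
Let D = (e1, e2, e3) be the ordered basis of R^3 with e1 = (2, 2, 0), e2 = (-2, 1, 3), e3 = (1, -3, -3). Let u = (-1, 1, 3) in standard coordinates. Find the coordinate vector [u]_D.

(1, 2, 1)

Write u = c_1 e1 + ... + c_3 e3 and solve for the c_i.
Gaussian elimination on [M | u] yields c = (1, 2, 1).
Check: e1 + 2e2 + e3 = (-1, 1, 3).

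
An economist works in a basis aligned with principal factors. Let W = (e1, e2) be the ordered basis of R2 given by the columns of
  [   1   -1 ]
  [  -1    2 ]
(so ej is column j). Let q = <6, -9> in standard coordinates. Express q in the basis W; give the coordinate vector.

<3, -3>

We seek scalars with c_1 e1 + c_2 e2 = q; equivalently solve M c = q where the columns of M are e1, e2.
System: c_1 - c_2 = 6, -c_1 + 2c_2 = -9; solving gives c_1 = 3, c_2 = -3.
Check: 3e1 - 3e2 = <6, -9>.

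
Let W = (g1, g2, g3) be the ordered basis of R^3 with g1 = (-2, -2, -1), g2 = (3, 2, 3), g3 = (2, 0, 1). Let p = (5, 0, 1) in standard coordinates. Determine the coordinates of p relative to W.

We seek scalars with c_1 g1 + ... + c_3 g3 = p; equivalently solve M c = p where the columns of M are g1, ..., g3.
Solving this 3x3 system gives c = (-1, -1, 3).
Check: -g1 - g2 + 3g3 = (5, 0, 1).

(-1, -1, 3)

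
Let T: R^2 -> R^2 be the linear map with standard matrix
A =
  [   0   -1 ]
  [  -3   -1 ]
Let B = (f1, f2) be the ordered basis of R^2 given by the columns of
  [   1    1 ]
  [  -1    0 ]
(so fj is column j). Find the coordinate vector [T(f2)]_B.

(3, -3)

Column 2 of [T]_B is the B-coordinate vector of T(f2).
In standard coordinates T(f2) = A f2 = (0, -3).
Converting to B: (0, -3) = 3f1 - 3f2, so the coordinate vector is (3, -3).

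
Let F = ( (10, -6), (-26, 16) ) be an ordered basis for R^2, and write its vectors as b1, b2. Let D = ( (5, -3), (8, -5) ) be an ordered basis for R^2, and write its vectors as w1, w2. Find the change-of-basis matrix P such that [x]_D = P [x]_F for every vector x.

Take x = bj: its F-coordinates are the j-th standard unit vector, so P e_j — column j of P — equals [bj]_D.
b1 = 2w1 + 0·w2, giving column 1 = (2, 0); repeating for each j gives P = [[2, -2], [0, -2]].

[[2, -2], [0, -2]]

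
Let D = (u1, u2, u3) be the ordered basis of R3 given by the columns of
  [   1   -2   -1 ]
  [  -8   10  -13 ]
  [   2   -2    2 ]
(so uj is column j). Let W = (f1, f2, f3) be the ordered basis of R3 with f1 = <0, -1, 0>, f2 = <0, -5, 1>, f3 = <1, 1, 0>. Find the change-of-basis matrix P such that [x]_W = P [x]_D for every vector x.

Let M have columns uj and N have columns fj. Then for every x, N [x]_W = x = M [x]_D, so P = N^(-1) M.
Since det N = -1, N^(-1) has integer entries; multiplying gives P = [[-1, -2, 2], [2, -2, 2], [1, -2, -1]].

[[-1, -2, 2], [2, -2, 2], [1, -2, -1]]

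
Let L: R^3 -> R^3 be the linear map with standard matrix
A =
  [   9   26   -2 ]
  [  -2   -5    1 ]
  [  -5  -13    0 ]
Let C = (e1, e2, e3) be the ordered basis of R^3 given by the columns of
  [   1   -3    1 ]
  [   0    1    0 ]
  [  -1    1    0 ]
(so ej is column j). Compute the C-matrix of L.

[[2, 0, 3], [-3, 2, -2], [0, 3, 0]]

With P the matrix whose columns are e1, ..., e3, [L]_C = P^(-1) A P.
Column by column: L(e1) = A e1 = [11, -3, -5]; its C-coordinates [2, -3, 0] give column 1.
Continuing for each basis vector yields [L]_C = [[2, 0, 3], [-3, 2, -2], [0, 3, 0]].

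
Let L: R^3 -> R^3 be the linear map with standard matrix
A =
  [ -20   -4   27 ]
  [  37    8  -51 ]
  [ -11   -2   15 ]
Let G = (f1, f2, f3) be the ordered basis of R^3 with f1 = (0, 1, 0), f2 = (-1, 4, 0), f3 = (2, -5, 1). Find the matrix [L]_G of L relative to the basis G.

Let P have columns f1, ..., f3. Then [L]_G = P^(-1) A P.
Here det P = 1, so P^(-1) is integer; computing A P first and then P^(-1)(A P) gives [[-2, 2, 2], [0, 2, -1], [-2, 3, 3]].

[[-2, 2, 2], [0, 2, -1], [-2, 3, 3]]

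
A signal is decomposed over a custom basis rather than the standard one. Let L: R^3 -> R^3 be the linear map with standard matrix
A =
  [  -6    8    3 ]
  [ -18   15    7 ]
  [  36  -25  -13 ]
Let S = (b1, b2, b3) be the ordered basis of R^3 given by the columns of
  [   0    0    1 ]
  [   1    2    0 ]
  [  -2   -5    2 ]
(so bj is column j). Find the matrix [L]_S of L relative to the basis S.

[[-1, 1, 0], [1, -3, -2], [2, 1, 0]]

The j-th column of [L]_S is [L(bj)]_S.
L(b1) = A b1 = <2, 1, 1> = -b1 + b2 + 2b3, so column 1 is <-1, 1, 2>.
Repeating for b2, b3 and assembling the columns gives [[-1, 1, 0], [1, -3, -2], [2, 1, 0]].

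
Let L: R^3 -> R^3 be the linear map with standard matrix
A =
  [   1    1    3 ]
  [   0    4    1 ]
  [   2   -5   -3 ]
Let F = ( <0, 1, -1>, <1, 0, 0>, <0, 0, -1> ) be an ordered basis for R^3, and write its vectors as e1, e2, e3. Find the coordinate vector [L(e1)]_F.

<3, -2, -1>

Compute L(e1) = A e1 = <-2, 3, -2> in standard coordinates.
Then write this in F-coordinates: solve for y in y_1 e1 + ... + y_3 e3 = <-2, 3, -2>.
This gives y = <3, -2, -1>, which is column 1 of [L]_F.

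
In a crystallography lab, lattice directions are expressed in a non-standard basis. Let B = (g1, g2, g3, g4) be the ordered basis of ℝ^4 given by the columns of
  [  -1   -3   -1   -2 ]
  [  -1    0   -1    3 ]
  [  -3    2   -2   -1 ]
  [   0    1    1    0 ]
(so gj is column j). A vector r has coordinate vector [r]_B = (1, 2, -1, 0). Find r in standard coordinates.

(-6, 0, 3, 1)

r = M [r]_B, where M has columns g1, ..., g4.
Carrying out the matrix-vector product, r = (-6, 0, 3, 1).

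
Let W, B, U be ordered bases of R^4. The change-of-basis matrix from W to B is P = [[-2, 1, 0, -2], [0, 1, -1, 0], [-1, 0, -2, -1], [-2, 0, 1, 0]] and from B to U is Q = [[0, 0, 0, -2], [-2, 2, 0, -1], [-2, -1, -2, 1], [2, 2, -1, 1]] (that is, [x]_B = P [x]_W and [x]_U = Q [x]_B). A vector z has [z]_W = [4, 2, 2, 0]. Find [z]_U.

[12, 18, 22, -10]

Apply P to get B-coordinates [-6, 0, -8, -6], then Q to get U-coordinates.
The result is [z]_U = [12, 18, 22, -10].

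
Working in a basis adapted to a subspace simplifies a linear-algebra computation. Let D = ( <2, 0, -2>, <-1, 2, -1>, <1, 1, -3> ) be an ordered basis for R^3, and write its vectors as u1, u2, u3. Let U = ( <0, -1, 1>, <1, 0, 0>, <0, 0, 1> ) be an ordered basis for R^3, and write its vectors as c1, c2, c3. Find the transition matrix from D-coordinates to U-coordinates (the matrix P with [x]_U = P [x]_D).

[[0, -2, -1], [2, -1, 1], [-2, 1, -2]]

Column j of P is [uj]_U, since P maps D-coordinates to U-coordinates.
Expressing u1 in U: u1 = 0·c1 + 2c2 - 2c3, so column 1 of P is <0, 2, -2>.
Doing the same for each uj gives P = [[0, -2, -1], [2, -1, 1], [-2, 1, -2]].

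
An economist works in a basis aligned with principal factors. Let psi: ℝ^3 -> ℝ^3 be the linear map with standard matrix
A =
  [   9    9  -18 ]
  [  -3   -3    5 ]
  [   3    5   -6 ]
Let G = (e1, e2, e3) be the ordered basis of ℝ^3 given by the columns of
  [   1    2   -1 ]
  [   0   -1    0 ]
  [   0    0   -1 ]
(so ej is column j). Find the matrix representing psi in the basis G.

[[0, 2, 2], [3, 3, 2], [-3, -1, -3]]

Let P have columns e1, ..., e3. Then [psi]_G = P^(-1) A P.
Here det P = 1, so P^(-1) is integer; computing A P first and then P^(-1)(A P) gives [[0, 2, 2], [3, 3, 2], [-3, -1, -3]].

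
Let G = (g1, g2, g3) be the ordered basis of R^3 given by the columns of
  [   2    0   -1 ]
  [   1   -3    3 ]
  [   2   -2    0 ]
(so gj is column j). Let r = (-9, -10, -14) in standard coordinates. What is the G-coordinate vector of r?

[r]_G is the unique c with M c = r, where M has columns g1, ..., g3.
Gaussian elimination on [M | r] yields c = (-4, 3, 1).
Check: -4g1 + 3g2 + g3 = (-9, -10, -14).

(-4, 3, 1)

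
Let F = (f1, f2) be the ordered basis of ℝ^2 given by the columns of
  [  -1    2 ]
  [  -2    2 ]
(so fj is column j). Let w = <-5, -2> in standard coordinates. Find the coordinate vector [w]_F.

[w]_F is the unique c with M c = w, where M has columns f1, f2.
System: -c_1 + 2c_2 = -5, -2c_1 + 2c_2 = -2; solving gives c_1 = -3, c_2 = -4.
Check: -3f1 - 4f2 = <-5, -2>.

<-3, -4>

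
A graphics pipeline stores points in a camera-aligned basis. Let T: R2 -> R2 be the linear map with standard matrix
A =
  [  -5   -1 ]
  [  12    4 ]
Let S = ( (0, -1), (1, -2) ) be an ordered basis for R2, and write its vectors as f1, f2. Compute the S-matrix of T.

The j-th column of [T]_S is [T(fj)]_S.
T(f1) = A f1 = (1, -4) = 2f1 + f2, so column 1 is (2, 1).
Repeating for f2 and assembling the columns gives [[2, 2], [1, -3]].

[[2, 2], [1, -3]]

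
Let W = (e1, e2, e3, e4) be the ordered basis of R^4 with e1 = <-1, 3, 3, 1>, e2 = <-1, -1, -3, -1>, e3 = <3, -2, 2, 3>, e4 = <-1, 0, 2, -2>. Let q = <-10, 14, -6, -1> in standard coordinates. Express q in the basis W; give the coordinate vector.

<3, 1, -3, -3>

[q]_W is the unique c with M c = q, where M has columns e1, ..., e4.
Row-reducing the augmented matrix [M | q] gives c = (3, 1, -3, -3).
Check: 3e1 + e2 - 3e3 - 3e4 = <-10, 14, -6, -1>.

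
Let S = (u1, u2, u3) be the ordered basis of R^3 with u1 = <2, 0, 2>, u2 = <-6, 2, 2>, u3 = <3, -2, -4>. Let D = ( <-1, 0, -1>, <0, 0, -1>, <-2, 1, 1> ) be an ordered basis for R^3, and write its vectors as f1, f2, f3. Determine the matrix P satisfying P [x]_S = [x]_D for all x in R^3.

[[-2, 2, 1], [0, -2, 1], [0, 2, -2]]

Column j of P is [uj]_D, since P maps S-coordinates to D-coordinates.
Expressing u1 in D: u1 = -2f1 + 0·f2 + 0·f3, so column 1 of P is <-2, 0, 0>.
Doing the same for each uj gives P = [[-2, 2, 1], [0, -2, 1], [0, 2, -2]].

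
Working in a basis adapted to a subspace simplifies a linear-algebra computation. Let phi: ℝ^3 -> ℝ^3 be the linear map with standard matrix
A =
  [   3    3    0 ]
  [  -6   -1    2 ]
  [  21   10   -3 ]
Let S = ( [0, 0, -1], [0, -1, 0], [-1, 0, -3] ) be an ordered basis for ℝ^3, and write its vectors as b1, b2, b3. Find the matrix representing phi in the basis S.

With P the matrix whose columns are b1, ..., b3, [phi]_S = P^(-1) A P.
Column by column: phi(b1) = A b1 = [0, -2, 3]; its S-coordinates [-3, 2, 0] give column 1.
Continuing for each basis vector yields [phi]_S = [[-3, 1, 3], [2, -1, 0], [0, 3, 3]].

[[-3, 1, 3], [2, -1, 0], [0, 3, 3]]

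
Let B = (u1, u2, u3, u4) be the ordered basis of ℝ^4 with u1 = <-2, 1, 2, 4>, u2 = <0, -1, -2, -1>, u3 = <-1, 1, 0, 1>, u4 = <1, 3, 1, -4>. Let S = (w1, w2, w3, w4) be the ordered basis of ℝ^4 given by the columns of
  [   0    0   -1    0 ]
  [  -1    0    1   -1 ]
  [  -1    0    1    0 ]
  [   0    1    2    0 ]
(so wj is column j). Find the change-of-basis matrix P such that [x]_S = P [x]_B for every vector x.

[[0, 2, 1, -2], [0, -1, -1, -2], [2, 0, 1, -1], [1, -1, -1, -2]]

Let M have columns uj and N have columns wj. Then for every x, N [x]_S = x = M [x]_B, so P = N^(-1) M.
Since det N = -1, N^(-1) has integer entries; multiplying gives P = [[0, 2, 1, -2], [0, -1, -1, -2], [2, 0, 1, -1], [1, -1, -1, -2]].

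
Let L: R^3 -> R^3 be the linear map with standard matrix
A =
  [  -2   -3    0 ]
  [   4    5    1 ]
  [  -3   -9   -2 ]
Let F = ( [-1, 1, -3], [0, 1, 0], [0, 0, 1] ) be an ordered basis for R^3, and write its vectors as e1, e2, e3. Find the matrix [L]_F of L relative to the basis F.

The j-th column of [L]_F is [L(ej)]_F.
L(e1) = A e1 = [-1, -2, 0] = e1 - 3e2 + 3e3, so column 1 is [1, -3, 3].
Repeating for e2, e3 and assembling the columns gives [[1, 3, 0], [-3, 2, 1], [3, 0, -2]].

[[1, 3, 0], [-3, 2, 1], [3, 0, -2]]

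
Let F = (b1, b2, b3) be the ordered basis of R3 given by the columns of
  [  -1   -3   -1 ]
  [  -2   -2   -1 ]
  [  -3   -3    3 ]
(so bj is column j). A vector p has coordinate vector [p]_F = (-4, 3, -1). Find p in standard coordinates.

By definition p = -4b1 + 3b2 - b3.
Summing componentwise gives (-4, 3, 0).

(-4, 3, 0)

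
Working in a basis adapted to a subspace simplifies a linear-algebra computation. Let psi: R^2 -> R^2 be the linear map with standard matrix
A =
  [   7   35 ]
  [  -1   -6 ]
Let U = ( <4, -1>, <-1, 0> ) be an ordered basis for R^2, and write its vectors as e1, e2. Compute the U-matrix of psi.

Let P have columns e1, e2. Then [psi]_U = P^(-1) A P.
Here det P = -1, so P^(-1) is integer; computing A P first and then P^(-1)(A P) gives [[-2, -1], [-1, 3]].

[[-2, -1], [-1, 3]]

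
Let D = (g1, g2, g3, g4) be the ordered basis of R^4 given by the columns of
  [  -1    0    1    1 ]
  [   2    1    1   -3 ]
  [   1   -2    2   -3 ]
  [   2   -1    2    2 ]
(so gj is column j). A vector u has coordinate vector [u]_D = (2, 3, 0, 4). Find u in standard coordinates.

By definition u = 2g1 + 3g2 + 0·g3 + 4g4.
Summing componentwise gives (2, -5, -16, 9).

(2, -5, -16, 9)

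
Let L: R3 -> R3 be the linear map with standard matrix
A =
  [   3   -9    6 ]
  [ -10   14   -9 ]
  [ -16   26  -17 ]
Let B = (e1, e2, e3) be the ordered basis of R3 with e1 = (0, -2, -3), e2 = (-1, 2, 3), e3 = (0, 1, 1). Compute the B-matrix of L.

[[0, -3, -1], [0, 3, 3], [-1, -1, -3]]

Let P have columns e1, ..., e3. Then [L]_B = P^(-1) A P.
Here det P = 1, so P^(-1) is integer; computing A P first and then P^(-1)(A P) gives [[0, -3, -1], [0, 3, 3], [-1, -1, -3]].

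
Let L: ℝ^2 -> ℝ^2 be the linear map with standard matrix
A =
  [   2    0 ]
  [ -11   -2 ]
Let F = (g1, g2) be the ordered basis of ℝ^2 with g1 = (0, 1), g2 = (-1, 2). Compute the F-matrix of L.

[[-2, 3], [0, 2]]

With P the matrix whose columns are g1, g2, [L]_F = P^(-1) A P.
Column by column: L(g1) = A g1 = (0, -2); its F-coordinates (-2, 0) give column 1.
Continuing for each basis vector yields [L]_F = [[-2, 3], [0, 2]].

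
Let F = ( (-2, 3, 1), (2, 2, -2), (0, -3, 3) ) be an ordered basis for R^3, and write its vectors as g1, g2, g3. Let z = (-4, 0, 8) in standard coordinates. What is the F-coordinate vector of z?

(2, 0, 2)

[z]_F is the unique c with M c = z, where M has columns g1, ..., g3.
Row-reducing the augmented matrix [M | z] gives c = (2, 0, 2).
Check: 2g1 + 0·g2 + 2g3 = (-4, 0, 8).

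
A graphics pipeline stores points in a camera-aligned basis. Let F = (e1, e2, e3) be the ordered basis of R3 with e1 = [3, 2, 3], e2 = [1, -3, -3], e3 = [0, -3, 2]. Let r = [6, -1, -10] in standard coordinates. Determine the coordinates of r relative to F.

Write r = c_1 e1 + ... + c_3 e3 and solve for the c_i.
Gaussian elimination on [M | r] yields c = (1, 3, -2).
Check: e1 + 3e2 - 2e3 = [6, -1, -10].

[1, 3, -2]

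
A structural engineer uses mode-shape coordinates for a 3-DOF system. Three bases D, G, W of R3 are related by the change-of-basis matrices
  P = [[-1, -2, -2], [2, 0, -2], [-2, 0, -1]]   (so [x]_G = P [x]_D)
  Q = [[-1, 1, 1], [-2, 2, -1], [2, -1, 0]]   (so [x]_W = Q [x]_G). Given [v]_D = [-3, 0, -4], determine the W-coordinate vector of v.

[1, -28, 20]

First [v]_G = P [v]_D = [11, 2, 10].
Then [v]_W = Q [v]_G = [1, -28, 20].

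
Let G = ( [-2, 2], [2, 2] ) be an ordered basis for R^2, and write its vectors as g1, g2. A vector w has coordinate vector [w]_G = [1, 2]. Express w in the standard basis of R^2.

w = M [w]_G, where M has columns g1, g2.
Carrying out the matrix-vector product, w = [2, 6].

[2, 6]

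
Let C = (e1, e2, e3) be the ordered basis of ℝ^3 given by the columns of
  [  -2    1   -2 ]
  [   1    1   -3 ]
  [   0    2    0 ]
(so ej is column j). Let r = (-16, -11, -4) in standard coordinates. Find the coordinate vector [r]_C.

(3, -2, 4)

Write r = c_1 e1 + ... + c_3 e3 and solve for the c_i.
Gaussian elimination on [M | r] yields c = (3, -2, 4).
Check: 3e1 - 2e2 + 4e3 = (-16, -11, -4).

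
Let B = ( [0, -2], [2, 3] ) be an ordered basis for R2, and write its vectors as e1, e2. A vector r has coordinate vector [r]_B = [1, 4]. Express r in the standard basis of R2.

The coordinates say r = e1 + 4e2; adding the scaled basis vectors gives [8, 10].

[8, 10]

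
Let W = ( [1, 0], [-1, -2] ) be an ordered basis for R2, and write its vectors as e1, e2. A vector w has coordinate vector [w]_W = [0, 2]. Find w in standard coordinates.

[-2, -4]

The coordinates say w = 0·e1 + 2e2; adding the scaled basis vectors gives [-2, -4].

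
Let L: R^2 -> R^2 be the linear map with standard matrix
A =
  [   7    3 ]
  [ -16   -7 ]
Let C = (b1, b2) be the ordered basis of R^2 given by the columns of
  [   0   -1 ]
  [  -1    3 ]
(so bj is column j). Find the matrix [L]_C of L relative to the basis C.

With P the matrix whose columns are b1, b2, [L]_C = P^(-1) A P.
Column by column: L(b1) = A b1 = (-3, 7); its C-coordinates (2, 3) give column 1.
Continuing for each basis vector yields [L]_C = [[2, -1], [3, -2]].

[[2, -1], [3, -2]]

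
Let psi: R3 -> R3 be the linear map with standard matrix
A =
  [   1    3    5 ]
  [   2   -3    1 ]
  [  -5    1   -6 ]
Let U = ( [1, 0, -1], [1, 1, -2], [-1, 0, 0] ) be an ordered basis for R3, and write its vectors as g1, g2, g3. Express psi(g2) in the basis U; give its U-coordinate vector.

Column 2 of [psi]_U is the U-coordinate vector of psi(g2).
In standard coordinates psi(g2) = A g2 = [-6, -3, 8].
Converting to U: [-6, -3, 8] = -2g1 - 3g2 + g3, so the coordinate vector is [-2, -3, 1].

[-2, -3, 1]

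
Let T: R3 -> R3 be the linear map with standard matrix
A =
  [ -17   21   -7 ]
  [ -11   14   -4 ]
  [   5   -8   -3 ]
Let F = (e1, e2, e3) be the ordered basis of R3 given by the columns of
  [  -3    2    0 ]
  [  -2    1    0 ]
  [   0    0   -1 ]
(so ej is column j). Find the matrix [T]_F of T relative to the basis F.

[[-1, 3, -1], [3, -2, 2], [-1, -2, -3]]

With P the matrix whose columns are e1, ..., e3, [T]_F = P^(-1) A P.
Column by column: T(e1) = A e1 = [9, 5, 1]; its F-coordinates [-1, 3, -1] give column 1.
Continuing for each basis vector yields [T]_F = [[-1, 3, -1], [3, -2, 2], [-1, -2, -3]].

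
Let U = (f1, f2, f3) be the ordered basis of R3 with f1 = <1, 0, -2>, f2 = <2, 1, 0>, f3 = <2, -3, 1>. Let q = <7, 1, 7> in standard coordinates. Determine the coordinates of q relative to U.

We seek scalars with c_1 f1 + ... + c_3 f3 = q; equivalently solve M c = q where the columns of M are f1, ..., f3.
Row-reducing the augmented matrix [M | q] gives c = (-3, 4, 1).
Check: -3f1 + 4f2 + f3 = <7, 1, 7>.

<-3, 4, 1>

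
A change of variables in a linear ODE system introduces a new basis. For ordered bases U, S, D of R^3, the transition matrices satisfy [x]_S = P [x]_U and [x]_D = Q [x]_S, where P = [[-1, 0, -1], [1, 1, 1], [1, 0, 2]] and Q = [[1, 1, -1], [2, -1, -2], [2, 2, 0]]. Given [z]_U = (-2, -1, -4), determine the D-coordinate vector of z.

Composing the changes, [z]_D = Q P [z]_U.
Q P = [[-1, 1, -2], [-5, -1, -7], [0, 2, 0]]; applying this to (-2, -1, -4) gives (9, 39, -2).

(9, 39, -2)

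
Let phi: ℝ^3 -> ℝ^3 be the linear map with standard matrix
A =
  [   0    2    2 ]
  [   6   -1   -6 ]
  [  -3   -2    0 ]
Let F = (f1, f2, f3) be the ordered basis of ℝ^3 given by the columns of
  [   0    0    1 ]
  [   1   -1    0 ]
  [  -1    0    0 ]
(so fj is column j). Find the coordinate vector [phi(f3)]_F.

(3, -3, 0)

Column 3 of [phi]_F is the F-coordinate vector of phi(f3).
In standard coordinates phi(f3) = A f3 = (0, 6, -3).
Converting to F: (0, 6, -3) = 3f1 - 3f2 + 0·f3, so the coordinate vector is (3, -3, 0).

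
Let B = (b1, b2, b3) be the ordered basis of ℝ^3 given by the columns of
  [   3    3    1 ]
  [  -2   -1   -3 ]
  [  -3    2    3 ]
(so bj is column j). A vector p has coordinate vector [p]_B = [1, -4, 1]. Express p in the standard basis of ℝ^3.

The coordinates say p = b1 - 4b2 + b3; adding the scaled basis vectors gives [-8, -1, -8].

[-8, -1, -8]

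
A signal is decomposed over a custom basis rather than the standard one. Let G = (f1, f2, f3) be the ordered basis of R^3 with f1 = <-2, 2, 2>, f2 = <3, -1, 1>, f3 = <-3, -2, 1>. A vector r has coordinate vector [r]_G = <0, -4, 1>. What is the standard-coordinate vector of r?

<-15, 2, -3>

r = M [r]_G, where M has columns f1, ..., f3.
Carrying out the matrix-vector product, r = <-15, 2, -3>.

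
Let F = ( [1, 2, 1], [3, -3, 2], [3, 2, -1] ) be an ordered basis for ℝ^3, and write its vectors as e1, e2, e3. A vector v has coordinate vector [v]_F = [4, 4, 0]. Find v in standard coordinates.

v = M [v]_F, where M has columns e1, ..., e3.
Carrying out the matrix-vector product, v = [16, -4, 12].

[16, -4, 12]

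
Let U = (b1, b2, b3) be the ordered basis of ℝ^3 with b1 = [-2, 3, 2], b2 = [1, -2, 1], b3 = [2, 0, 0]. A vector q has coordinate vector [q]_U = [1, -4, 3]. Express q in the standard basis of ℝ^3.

By definition q = b1 - 4b2 + 3b3.
Summing componentwise gives [0, 11, -2].

[0, 11, -2]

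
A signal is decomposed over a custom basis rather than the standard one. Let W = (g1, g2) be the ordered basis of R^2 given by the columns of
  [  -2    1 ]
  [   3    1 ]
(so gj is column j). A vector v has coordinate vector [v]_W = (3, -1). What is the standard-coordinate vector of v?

The coordinates say v = 3g1 - g2; adding the scaled basis vectors gives (-7, 8).

(-7, 8)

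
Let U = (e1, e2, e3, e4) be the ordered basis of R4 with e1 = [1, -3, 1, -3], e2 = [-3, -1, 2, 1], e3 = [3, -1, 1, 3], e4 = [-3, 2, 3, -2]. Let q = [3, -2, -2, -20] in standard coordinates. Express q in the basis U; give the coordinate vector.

[3, -3, -2, 1]

We seek scalars with c_1 e1 + ... + c_4 e4 = q; equivalently solve M c = q where the columns of M are e1, ..., e4.
Gaussian elimination on [M | q] yields c = (3, -3, -2, 1).
Check: 3e1 - 3e2 - 2e3 + e4 = [3, -2, -2, -20].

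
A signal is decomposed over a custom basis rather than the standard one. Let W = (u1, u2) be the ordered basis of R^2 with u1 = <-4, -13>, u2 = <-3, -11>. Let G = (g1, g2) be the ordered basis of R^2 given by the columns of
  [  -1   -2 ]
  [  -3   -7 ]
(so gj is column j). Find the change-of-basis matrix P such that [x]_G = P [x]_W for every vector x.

Let M have columns uj and N have columns gj. Then for every x, N [x]_G = x = M [x]_W, so P = N^(-1) M.
Since det N = 1, N^(-1) has integer entries; multiplying gives P = [[2, -1], [1, 2]].

[[2, -1], [1, 2]]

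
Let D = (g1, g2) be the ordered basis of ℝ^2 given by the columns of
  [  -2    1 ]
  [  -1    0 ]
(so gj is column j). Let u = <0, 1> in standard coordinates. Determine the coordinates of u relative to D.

<-1, -2>

Write u = c_1 g1 + c_2 g2 and solve for the c_i.
System: -2c_1 + c_2 = 0, -c_1 + 0c_2 = 1; solving gives c_1 = -1, c_2 = -2.
Check: -g1 - 2g2 = <0, 1>.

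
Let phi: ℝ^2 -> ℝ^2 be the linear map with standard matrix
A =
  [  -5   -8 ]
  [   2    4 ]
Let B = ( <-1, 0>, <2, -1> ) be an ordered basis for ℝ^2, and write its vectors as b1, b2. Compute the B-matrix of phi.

With P the matrix whose columns are b1, b2, [phi]_B = P^(-1) A P.
Column by column: phi(b1) = A b1 = <5, -2>; its B-coordinates <-1, 2> give column 1.
Continuing for each basis vector yields [phi]_B = [[-1, 2], [2, 0]].

[[-1, 2], [2, 0]]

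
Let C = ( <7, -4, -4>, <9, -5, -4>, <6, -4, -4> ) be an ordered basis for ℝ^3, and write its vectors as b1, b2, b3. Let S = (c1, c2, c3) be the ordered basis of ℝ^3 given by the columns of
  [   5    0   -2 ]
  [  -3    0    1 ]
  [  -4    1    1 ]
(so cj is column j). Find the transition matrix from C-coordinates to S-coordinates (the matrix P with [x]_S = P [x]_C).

Take x = bj: its C-coordinates are the j-th standard unit vector, so P e_j — column j of P — equals [bj]_S.
b1 = c1 + c2 - c3, giving column 1 = <1, 1, -1>; repeating for each j gives P = [[1, 1, 2], [1, 2, 2], [-1, -2, 2]].

[[1, 1, 2], [1, 2, 2], [-1, -2, 2]]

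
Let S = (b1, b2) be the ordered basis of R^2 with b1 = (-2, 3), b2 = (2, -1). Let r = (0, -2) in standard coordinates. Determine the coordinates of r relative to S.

(-1, -1)

[r]_S is the unique c with M c = r, where M has columns b1, b2.
System: -2c_1 + 2c_2 = 0, 3c_1 - c_2 = -2; solving gives c_1 = -1, c_2 = -1.
Check: -b1 - b2 = (0, -2).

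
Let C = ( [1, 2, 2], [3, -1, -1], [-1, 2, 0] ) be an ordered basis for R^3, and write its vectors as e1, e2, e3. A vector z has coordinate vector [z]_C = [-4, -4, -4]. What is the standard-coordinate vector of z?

[-12, -12, -4]

The coordinates say z = -4e1 - 4e2 - 4e3; adding the scaled basis vectors gives [-12, -12, -4].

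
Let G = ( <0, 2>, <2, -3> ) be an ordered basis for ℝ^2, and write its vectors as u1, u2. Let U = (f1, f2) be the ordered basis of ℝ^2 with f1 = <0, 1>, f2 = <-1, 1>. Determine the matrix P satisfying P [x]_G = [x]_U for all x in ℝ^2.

Column j of P is [uj]_U, since P maps G-coordinates to U-coordinates.
Expressing u1 in U: u1 = 2f1 + 0·f2, so column 1 of P is <2, 0>.
Doing the same for each uj gives P = [[2, -1], [0, -2]].

[[2, -1], [0, -2]]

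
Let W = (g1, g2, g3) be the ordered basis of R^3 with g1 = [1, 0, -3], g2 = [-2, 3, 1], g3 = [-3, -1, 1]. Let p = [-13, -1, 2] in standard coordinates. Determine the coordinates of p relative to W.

Write p = c_1 g1 + ... + c_3 g3 and solve for the c_i.
Row-reducing the augmented matrix [M | p] gives c = (1, 1, 4).
Check: g1 + g2 + 4g3 = [-13, -1, 2].

[1, 1, 4]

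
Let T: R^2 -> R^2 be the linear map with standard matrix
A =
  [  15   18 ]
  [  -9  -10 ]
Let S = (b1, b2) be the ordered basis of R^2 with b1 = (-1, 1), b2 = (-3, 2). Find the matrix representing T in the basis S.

The j-th column of [T]_S is [T(bj)]_S.
T(b1) = A b1 = (3, -1) = 3b1 - 2b2, so column 1 is (3, -2).
Repeating for b2 and assembling the columns gives [[3, 3], [-2, 2]].

[[3, 3], [-2, 2]]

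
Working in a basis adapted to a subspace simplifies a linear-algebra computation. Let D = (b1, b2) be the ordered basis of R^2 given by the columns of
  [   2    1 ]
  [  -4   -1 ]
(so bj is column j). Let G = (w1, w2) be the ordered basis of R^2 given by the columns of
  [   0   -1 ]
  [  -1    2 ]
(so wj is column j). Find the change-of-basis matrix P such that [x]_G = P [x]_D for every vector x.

[[0, -1], [-2, -1]]

Let M have columns bj and N have columns wj. Then for every x, N [x]_G = x = M [x]_D, so P = N^(-1) M.
Since det N = -1, N^(-1) has integer entries; multiplying gives P = [[0, -1], [-2, -1]].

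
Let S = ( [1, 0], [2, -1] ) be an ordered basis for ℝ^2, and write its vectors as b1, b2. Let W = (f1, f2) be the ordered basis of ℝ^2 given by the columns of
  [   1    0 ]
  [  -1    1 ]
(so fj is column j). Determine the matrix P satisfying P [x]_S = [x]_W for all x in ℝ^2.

[[1, 2], [1, 1]]

Take x = bj: its S-coordinates are the j-th standard unit vector, so P e_j — column j of P — equals [bj]_W.
b1 = f1 + f2, giving column 1 = [1, 1]; repeating for each j gives P = [[1, 2], [1, 1]].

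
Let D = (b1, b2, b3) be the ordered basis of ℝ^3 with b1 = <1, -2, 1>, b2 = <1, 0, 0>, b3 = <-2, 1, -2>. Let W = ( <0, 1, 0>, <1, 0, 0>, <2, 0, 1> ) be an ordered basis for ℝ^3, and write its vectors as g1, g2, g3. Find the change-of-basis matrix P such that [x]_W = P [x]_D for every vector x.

Let M have columns bj and N have columns gj. Then for every x, N [x]_W = x = M [x]_D, so P = N^(-1) M.
Since det N = -1, N^(-1) has integer entries; multiplying gives P = [[-2, 0, 1], [-1, 1, 2], [1, 0, -2]].

[[-2, 0, 1], [-1, 1, 2], [1, 0, -2]]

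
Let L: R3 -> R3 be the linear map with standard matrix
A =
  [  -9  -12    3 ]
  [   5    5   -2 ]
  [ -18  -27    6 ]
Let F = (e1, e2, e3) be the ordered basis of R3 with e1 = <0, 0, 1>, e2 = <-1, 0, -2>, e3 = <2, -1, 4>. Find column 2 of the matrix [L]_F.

Column 2 of [L]_F is the F-coordinate vector of L(e2).
In standard coordinates L(e2) = A e2 = <3, -1, 6>.
Converting to F: <3, -1, 6> = 0·e1 - e2 + e3, so the coordinate vector is <0, -1, 1>.

<0, -1, 1>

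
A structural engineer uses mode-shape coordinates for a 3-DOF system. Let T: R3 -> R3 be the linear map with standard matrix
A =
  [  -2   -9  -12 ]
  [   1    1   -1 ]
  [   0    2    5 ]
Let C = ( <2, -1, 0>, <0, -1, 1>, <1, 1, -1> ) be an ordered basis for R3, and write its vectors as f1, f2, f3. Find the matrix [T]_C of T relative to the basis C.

[[1, -1, 0], [1, 2, -2], [3, -1, 1]]

The j-th column of [T]_C is [T(fj)]_C.
T(f1) = A f1 = <5, 1, -2> = f1 + f2 + 3f3, so column 1 is <1, 1, 3>.
Repeating for f2, f3 and assembling the columns gives [[1, -1, 0], [1, 2, -2], [3, -1, 1]].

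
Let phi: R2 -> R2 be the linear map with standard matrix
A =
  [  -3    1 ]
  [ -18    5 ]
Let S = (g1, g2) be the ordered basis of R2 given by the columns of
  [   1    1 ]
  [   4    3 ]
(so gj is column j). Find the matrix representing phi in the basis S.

Let P have columns g1, g2. Then [phi]_S = P^(-1) A P.
Here det P = -1, so P^(-1) is integer; computing A P first and then P^(-1)(A P) gives [[-1, -3], [2, 3]].

[[-1, -3], [2, 3]]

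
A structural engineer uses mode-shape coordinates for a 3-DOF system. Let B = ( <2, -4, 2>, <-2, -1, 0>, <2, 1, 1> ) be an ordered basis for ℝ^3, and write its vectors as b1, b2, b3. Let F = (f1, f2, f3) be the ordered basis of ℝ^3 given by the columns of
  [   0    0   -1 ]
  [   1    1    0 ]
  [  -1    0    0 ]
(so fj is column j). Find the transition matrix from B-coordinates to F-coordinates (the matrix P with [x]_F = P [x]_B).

Take x = bj: its B-coordinates are the j-th standard unit vector, so P e_j — column j of P — equals [bj]_F.
b1 = -2f1 - 2f2 - 2f3, giving column 1 = <-2, -2, -2>; repeating for each j gives P = [[-2, 0, -1], [-2, -1, 2], [-2, 2, -2]].

[[-2, 0, -1], [-2, -1, 2], [-2, 2, -2]]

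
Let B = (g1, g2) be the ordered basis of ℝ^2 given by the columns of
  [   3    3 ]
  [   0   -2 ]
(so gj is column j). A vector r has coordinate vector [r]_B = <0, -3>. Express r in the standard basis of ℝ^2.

<-9, 6>

By definition r = 0·g1 - 3g2.
Summing componentwise gives <-9, 6>.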